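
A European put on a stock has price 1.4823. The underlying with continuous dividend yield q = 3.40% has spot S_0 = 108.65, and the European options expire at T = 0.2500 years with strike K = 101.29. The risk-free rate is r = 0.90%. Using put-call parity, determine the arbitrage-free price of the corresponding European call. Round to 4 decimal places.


Put-call parity: C - P = S_0 * exp(-qT) - K * exp(-rT).
S_0 * exp(-qT) = 108.6500 * 0.99153602 = 107.73038888
K * exp(-rT) = 101.2900 * 0.99775253 = 101.06235370
C = P + S*exp(-qT) - K*exp(-rT)
C = 1.4823 + 107.73038888 - 101.06235370 = 8.1503

Answer: Call price = 8.1503


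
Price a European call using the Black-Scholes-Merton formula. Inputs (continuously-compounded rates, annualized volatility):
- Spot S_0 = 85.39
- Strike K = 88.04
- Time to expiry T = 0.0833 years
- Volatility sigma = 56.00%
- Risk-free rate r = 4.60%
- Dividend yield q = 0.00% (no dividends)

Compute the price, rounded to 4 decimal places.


Answer: Price = 4.4936

Derivation:
d1 = (ln(S/K) + (r - q + 0.5*sigma^2) * T) / (sigma * sqrt(T)) = -0.08457204
d2 = d1 - sigma * sqrt(T) = -0.24619778
exp(-rT) = 0.99617553; exp(-qT) = 1.00000000
C = S_0 * exp(-qT) * N(d1) - K * exp(-rT) * N(d2)
N(d1) = 0.46630081; N(d2) = 0.40276457
C = 85.3900 * 1.00000000 * 0.46630081 - 88.0400 * 0.99617553 * 0.40276457 = 4.4936


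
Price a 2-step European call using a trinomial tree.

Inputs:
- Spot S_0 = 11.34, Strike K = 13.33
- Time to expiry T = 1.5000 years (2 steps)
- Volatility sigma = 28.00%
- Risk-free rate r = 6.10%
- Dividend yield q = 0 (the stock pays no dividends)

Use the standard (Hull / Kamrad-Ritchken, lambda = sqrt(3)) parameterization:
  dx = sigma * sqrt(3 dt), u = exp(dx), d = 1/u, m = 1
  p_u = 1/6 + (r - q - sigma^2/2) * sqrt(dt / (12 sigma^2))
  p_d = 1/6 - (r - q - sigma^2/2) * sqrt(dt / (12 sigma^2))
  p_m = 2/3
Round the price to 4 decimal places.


dt = T/N = 0.750000; dx = sigma*sqrt(3*dt) = 0.420000
u = exp(dx) = 1.521962; d = 1/u = 0.657047
p_u = 0.186131, p_m = 0.666667, p_d = 0.147202
Discount per step: exp(-r*dt) = 0.955281
Stock lattice S(k, j) with j the centered position index:
  k=0: S(0,+0) = 11.3400
  k=1: S(1,-1) = 7.4509; S(1,+0) = 11.3400; S(1,+1) = 17.2590
  k=2: S(2,-2) = 4.8956; S(2,-1) = 7.4509; S(2,+0) = 11.3400; S(2,+1) = 17.2590; S(2,+2) = 26.2676
Terminal payoffs V(N, j) = max(S_T - K, 0):
  V(2,-2) = 0.000000; V(2,-1) = 0.000000; V(2,+0) = 0.000000; V(2,+1) = 3.929044; V(2,+2) = 12.937602
Backward induction: V(k, j) = exp(-r*dt) * [p_u * V(k+1, j+1) + p_m * V(k+1, j) + p_d * V(k+1, j-1)]
  V(1,-1) = exp(-r*dt) * [p_u*0.000000 + p_m*0.000000 + p_d*0.000000] = 0.000000
  V(1,+0) = exp(-r*dt) * [p_u*3.929044 + p_m*0.000000 + p_d*0.000000] = 0.698613
  V(1,+1) = exp(-r*dt) * [p_u*12.937602 + p_m*3.929044 + p_d*0.000000] = 4.802627
  V(0,+0) = exp(-r*dt) * [p_u*4.802627 + p_m*0.698613 + p_d*0.000000] = 1.298856

Answer: Price = V(0,0) = 1.2989


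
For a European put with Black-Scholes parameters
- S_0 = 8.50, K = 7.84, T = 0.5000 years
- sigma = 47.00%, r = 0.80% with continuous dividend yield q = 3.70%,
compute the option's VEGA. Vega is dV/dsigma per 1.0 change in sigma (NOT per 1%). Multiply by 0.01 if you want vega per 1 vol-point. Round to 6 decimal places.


d1 = 0.3657467072; d2 = 0.0334065201
phi(d1) = 0.3731316919; exp(-qT) = 0.9816700746; exp(-rT) = 0.9960079893
Vega = S * exp(-qT) * phi(d1) * sqrt(T) = 8.5000 * 0.9816700746 * 0.3731316919 * 0.7071067812 = 2.201566

Answer: Vega = 2.201566


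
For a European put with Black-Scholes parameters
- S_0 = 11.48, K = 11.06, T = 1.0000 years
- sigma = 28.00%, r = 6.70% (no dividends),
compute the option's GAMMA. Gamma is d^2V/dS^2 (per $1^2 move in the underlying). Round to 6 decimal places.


d1 = 0.5123978386; d2 = 0.2323978386
phi(d1) = 0.3498627635; exp(-qT) = 1.0000000000; exp(-rT) = 0.9351952013
Gamma = exp(-qT) * phi(d1) / (S * sigma * sqrt(T)) = 1.0000000000 * 0.3498627635 / (11.4800 * 0.2800 * 1.0000000000) = 0.108842

Answer: Gamma = 0.108842


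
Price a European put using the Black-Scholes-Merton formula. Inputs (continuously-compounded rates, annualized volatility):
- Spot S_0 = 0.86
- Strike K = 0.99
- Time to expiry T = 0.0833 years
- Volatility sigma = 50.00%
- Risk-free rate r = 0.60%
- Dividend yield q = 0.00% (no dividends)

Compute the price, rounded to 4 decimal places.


d1 = (ln(S/K) + (r - q + 0.5*sigma^2) * T) / (sigma * sqrt(T)) = -0.89987822
d2 = d1 - sigma * sqrt(T) = -1.04418692
exp(-rT) = 0.99950032; exp(-qT) = 1.00000000
P = K * exp(-rT) * N(-d2) - S_0 * exp(-qT) * N(-d1)
N(-d1) = 0.81590747; N(-d2) = 0.85180054
P = 0.9900 * 0.99950032 * 0.85180054 - 0.8600 * 1.00000000 * 0.81590747 = 0.1412

Answer: Price = 0.1412


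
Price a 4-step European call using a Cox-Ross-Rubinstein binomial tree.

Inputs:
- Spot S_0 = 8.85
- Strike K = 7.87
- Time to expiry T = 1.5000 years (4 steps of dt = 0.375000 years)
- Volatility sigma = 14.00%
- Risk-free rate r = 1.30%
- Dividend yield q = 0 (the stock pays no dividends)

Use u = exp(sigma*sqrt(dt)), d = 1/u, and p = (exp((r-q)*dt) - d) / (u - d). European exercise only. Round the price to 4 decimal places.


Answer: Price = V(0,0) = 1.3228

Derivation:
dt = T/N = 0.375000
u = exp(sigma*sqrt(dt)) = 1.089514; d = 1/u = 0.917840
p = (exp((r-q)*dt) - d) / (u - d) = 0.507046
Discount per step: exp(-r*dt) = 0.995137
Stock lattice S(k, i) with i counting down-moves:
  k=0: S(0,0) = 8.8500
  k=1: S(1,0) = 9.6422; S(1,1) = 8.1229
  k=2: S(2,0) = 10.5053; S(2,1) = 8.8500; S(2,2) = 7.4555
  k=3: S(3,0) = 11.4457; S(3,1) = 9.6422; S(3,2) = 8.1229; S(3,3) = 6.8430
  k=4: S(4,0) = 12.4703; S(4,1) = 10.5053; S(4,2) = 8.8500; S(4,3) = 7.4555; S(4,4) = 6.2807
Terminal payoffs V(N, i) = max(S_T - K, 0):
  V(4,0) = 4.600253; V(4,1) = 2.635319; V(4,2) = 0.980000; V(4,3) = 0.000000; V(4,4) = 0.000000
Backward induction: V(k, i) = exp(-r*dt) * [p * V(k+1, i) + (1-p) * V(k+1, i+1)].
  V(3,0) = exp(-r*dt) * [p*4.600253 + (1-p)*2.635319] = 3.613970
  V(3,1) = exp(-r*dt) * [p*2.635319 + (1-p)*0.980000] = 1.810476
  V(3,2) = exp(-r*dt) * [p*0.980000 + (1-p)*0.000000] = 0.494489
  V(3,3) = exp(-r*dt) * [p*0.000000 + (1-p)*0.000000] = 0.000000
  V(2,0) = exp(-r*dt) * [p*3.613970 + (1-p)*1.810476] = 2.711679
  V(2,1) = exp(-r*dt) * [p*1.810476 + (1-p)*0.494489] = 1.156105
  V(2,2) = exp(-r*dt) * [p*0.494489 + (1-p)*0.000000] = 0.249509
  V(1,0) = exp(-r*dt) * [p*2.711679 + (1-p)*1.156105] = 1.935395
  V(1,1) = exp(-r*dt) * [p*1.156105 + (1-p)*0.249509] = 0.705746
  V(0,0) = exp(-r*dt) * [p*1.935395 + (1-p)*0.705746] = 1.322771


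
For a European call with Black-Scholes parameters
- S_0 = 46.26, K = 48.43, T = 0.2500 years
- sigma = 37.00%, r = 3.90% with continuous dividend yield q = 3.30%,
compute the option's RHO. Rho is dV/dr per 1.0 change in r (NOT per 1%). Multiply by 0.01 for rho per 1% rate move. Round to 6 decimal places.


Answer: Rho = 4.434806

Derivation:
d1 = -0.1471854033; d2 = -0.3321854033
phi(d1) = 0.3946443479; exp(-qT) = 0.9917839379; exp(-rT) = 0.9902973771
N(d2) = 0.3698746325
Rho = K*T*exp(-rT)*N(d2) = 48.4300 * 0.2500 * 0.9902973771 * 0.3698746325 = 4.434806


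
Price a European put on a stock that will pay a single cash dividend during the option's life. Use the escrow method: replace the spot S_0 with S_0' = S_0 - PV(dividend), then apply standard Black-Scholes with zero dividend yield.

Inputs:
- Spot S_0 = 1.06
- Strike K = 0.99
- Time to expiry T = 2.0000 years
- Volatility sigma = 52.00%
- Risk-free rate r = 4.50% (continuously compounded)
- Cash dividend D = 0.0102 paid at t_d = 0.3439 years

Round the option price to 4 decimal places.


Answer: Price = 0.2133

Derivation:
PV(D) = D * exp(-r * t_d) = 0.0102 * 0.98464363 = 0.01004337
S_0' = S_0 - PV(D) = 1.0600 - 0.01004337 = 1.04995663
d1 = (ln(S_0'/K) + (r + sigma^2/2)*T) / (sigma*sqrt(T)) = 0.57003576
d2 = d1 - sigma*sqrt(T) = -0.16535529
exp(-rT) = 0.91393119
N(-d1) = 0.28432672; N(-d2) = 0.56566783
P = K * exp(-rT) * N(-d2) - S_0' * N(-d1) = 0.9900 * 0.91393119 * 0.56566783 - 1.04995663 * 0.28432672 = 0.2133


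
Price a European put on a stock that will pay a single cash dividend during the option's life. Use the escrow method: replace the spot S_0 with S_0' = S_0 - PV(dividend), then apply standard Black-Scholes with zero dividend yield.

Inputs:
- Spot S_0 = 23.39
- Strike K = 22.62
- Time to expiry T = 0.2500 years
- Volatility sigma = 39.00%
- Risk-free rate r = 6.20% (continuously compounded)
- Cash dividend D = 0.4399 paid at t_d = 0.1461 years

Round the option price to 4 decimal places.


Answer: Price = 1.4363

Derivation:
PV(D) = D * exp(-r * t_d) = 0.4399 * 0.99098270 = 0.43593329
S_0' = S_0 - PV(D) = 23.3900 - 0.43593329 = 22.95406671
d1 = (ln(S_0'/K) + (r + sigma^2/2)*T) / (sigma*sqrt(T)) = 0.25216999
d2 = d1 - sigma*sqrt(T) = 0.05716999
exp(-rT) = 0.98461951
N(-d1) = 0.40045484; N(-d2) = 0.47720489
P = K * exp(-rT) * N(-d2) - S_0' * N(-d1) = 22.6200 * 0.98461951 * 0.47720489 - 22.95406671 * 0.40045484 = 1.4363


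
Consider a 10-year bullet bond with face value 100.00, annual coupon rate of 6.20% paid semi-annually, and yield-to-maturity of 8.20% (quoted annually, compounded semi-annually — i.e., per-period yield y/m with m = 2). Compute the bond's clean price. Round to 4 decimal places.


Coupon per period c = face * coupon_rate / m = 3.100000
Periods per year m = 2; per-period yield y/m = 0.041000
Number of cashflows N = 20
Cashflows (t years, CF_t, discount factor 1/(1+y/m)^(m*t), PV):
  t = 0.5000: CF_t = 3.100000, DF = 0.960615, PV = 2.977906
  t = 1.0000: CF_t = 3.100000, DF = 0.922781, PV = 2.860620
  t = 1.5000: CF_t = 3.100000, DF = 0.886437, PV = 2.747954
  t = 2.0000: CF_t = 3.100000, DF = 0.851524, PV = 2.639726
  t = 2.5000: CF_t = 3.100000, DF = 0.817987, PV = 2.535759
  t = 3.0000: CF_t = 3.100000, DF = 0.785770, PV = 2.435888
  t = 3.5000: CF_t = 3.100000, DF = 0.754823, PV = 2.339950
  t = 4.0000: CF_t = 3.100000, DF = 0.725094, PV = 2.247791
  t = 4.5000: CF_t = 3.100000, DF = 0.696536, PV = 2.159261
  t = 5.0000: CF_t = 3.100000, DF = 0.669103, PV = 2.074218
  t = 5.5000: CF_t = 3.100000, DF = 0.642750, PV = 1.992524
  t = 6.0000: CF_t = 3.100000, DF = 0.617435, PV = 1.914049
  t = 6.5000: CF_t = 3.100000, DF = 0.593117, PV = 1.838663
  t = 7.0000: CF_t = 3.100000, DF = 0.569757, PV = 1.766247
  t = 7.5000: CF_t = 3.100000, DF = 0.547317, PV = 1.696683
  t = 8.0000: CF_t = 3.100000, DF = 0.525761, PV = 1.629859
  t = 8.5000: CF_t = 3.100000, DF = 0.505054, PV = 1.565667
  t = 9.0000: CF_t = 3.100000, DF = 0.485162, PV = 1.504003
  t = 9.5000: CF_t = 3.100000, DF = 0.466054, PV = 1.444767
  t = 10.0000: CF_t = 103.100000, DF = 0.447698, PV = 46.157691
Price P = sum_t PV_t = 86.529226

Answer: Price = 86.5292


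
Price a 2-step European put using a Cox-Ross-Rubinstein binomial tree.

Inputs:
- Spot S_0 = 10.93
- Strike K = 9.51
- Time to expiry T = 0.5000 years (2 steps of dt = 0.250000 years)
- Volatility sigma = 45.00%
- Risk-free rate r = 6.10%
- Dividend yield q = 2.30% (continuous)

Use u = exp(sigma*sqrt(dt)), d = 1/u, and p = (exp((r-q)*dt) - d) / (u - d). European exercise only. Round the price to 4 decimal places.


dt = T/N = 0.250000
u = exp(sigma*sqrt(dt)) = 1.252323; d = 1/u = 0.798516
p = (exp((r-q)*dt) - d) / (u - d) = 0.465020
Discount per step: exp(-r*dt) = 0.984866
Stock lattice S(k, i) with i counting down-moves:
  k=0: S(0,0) = 10.9300
  k=1: S(1,0) = 13.6879; S(1,1) = 8.7278
  k=2: S(2,0) = 17.1417; S(2,1) = 10.9300; S(2,2) = 6.9693
Terminal payoffs V(N, i) = max(K - S_T, 0):
  V(2,0) = 0.000000; V(2,1) = 0.000000; V(2,2) = 2.540724
Backward induction: V(k, i) = exp(-r*dt) * [p * V(k+1, i) + (1-p) * V(k+1, i+1)].
  V(1,0) = exp(-r*dt) * [p*0.000000 + (1-p)*0.000000] = 0.000000
  V(1,1) = exp(-r*dt) * [p*0.000000 + (1-p)*2.540724] = 1.338666
  V(0,0) = exp(-r*dt) * [p*0.000000 + (1-p)*1.338666] = 0.705321

Answer: Price = V(0,0) = 0.7053


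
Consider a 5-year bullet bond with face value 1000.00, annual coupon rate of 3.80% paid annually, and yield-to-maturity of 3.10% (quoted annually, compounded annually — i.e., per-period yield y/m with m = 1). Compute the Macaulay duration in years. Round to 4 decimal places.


Answer: Macaulay duration = 4.6534 years

Derivation:
Coupon per period c = face * coupon_rate / m = 38.000000
Periods per year m = 1; per-period yield y/m = 0.031000
Number of cashflows N = 5
Cashflows (t years, CF_t, discount factor 1/(1+y/m)^(m*t), PV):
  t = 1.0000: CF_t = 38.000000, DF = 0.969932, PV = 36.857420
  t = 2.0000: CF_t = 38.000000, DF = 0.940768, PV = 35.749195
  t = 3.0000: CF_t = 38.000000, DF = 0.912481, PV = 34.674292
  t = 4.0000: CF_t = 38.000000, DF = 0.885045, PV = 33.631709
  t = 5.0000: CF_t = 1038.000000, DF = 0.858434, PV = 891.054006
Price P = sum_t PV_t = 1031.966622
Macaulay numerator sum_t t * PV_t:
  t * PV_t at t = 1.0000: 36.857420
  t * PV_t at t = 2.0000: 71.498390
  t * PV_t at t = 3.0000: 104.022876
  t * PV_t at t = 4.0000: 134.526836
  t * PV_t at t = 5.0000: 4455.270031
Macaulay duration D = (sum_t t * PV_t) / P = 4802.175552 / 1031.966622 = 4.653421


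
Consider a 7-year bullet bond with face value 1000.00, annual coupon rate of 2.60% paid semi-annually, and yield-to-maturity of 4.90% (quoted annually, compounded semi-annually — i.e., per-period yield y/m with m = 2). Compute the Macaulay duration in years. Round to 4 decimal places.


Answer: Macaulay duration = 6.3924 years

Derivation:
Coupon per period c = face * coupon_rate / m = 13.000000
Periods per year m = 2; per-period yield y/m = 0.024500
Number of cashflows N = 14
Cashflows (t years, CF_t, discount factor 1/(1+y/m)^(m*t), PV):
  t = 0.5000: CF_t = 13.000000, DF = 0.976086, PV = 12.689117
  t = 1.0000: CF_t = 13.000000, DF = 0.952744, PV = 12.385668
  t = 1.5000: CF_t = 13.000000, DF = 0.929960, PV = 12.089476
  t = 2.0000: CF_t = 13.000000, DF = 0.907721, PV = 11.800367
  t = 2.5000: CF_t = 13.000000, DF = 0.886013, PV = 11.518171
  t = 3.0000: CF_t = 13.000000, DF = 0.864825, PV = 11.242725
  t = 3.5000: CF_t = 13.000000, DF = 0.844143, PV = 10.973865
  t = 4.0000: CF_t = 13.000000, DF = 0.823957, PV = 10.711435
  t = 4.5000: CF_t = 13.000000, DF = 0.804252, PV = 10.455280
  t = 5.0000: CF_t = 13.000000, DF = 0.785019, PV = 10.205252
  t = 5.5000: CF_t = 13.000000, DF = 0.766246, PV = 9.961202
  t = 6.0000: CF_t = 13.000000, DF = 0.747922, PV = 9.722989
  t = 6.5000: CF_t = 13.000000, DF = 0.730036, PV = 9.490473
  t = 7.0000: CF_t = 1013.000000, DF = 0.712578, PV = 721.841700
Price P = sum_t PV_t = 865.087719
Macaulay numerator sum_t t * PV_t:
  t * PV_t at t = 0.5000: 6.344558
  t * PV_t at t = 1.0000: 12.385668
  t * PV_t at t = 1.5000: 18.134213
  t * PV_t at t = 2.0000: 23.600733
  t * PV_t at t = 2.5000: 28.795429
  t * PV_t at t = 3.0000: 33.728174
  t * PV_t at t = 3.5000: 38.408527
  t * PV_t at t = 4.0000: 42.845739
  t * PV_t at t = 4.5000: 47.048762
  t * PV_t at t = 5.0000: 51.026259
  t * PV_t at t = 5.5000: 54.786613
  t * PV_t at t = 6.0000: 58.337935
  t * PV_t at t = 6.5000: 61.688071
  t * PV_t at t = 7.0000: 5052.891899
Macaulay duration D = (sum_t t * PV_t) / P = 5530.022581 / 865.087719 = 6.392441


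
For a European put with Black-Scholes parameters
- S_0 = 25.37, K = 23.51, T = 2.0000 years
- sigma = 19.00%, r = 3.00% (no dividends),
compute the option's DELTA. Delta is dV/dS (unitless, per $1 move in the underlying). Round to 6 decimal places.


Answer: Delta = -0.260756

Derivation:
d1 = 0.6410165288; d2 = 0.3723159519
phi(d1) = 0.3248506865; exp(-qT) = 1.0000000000; exp(-rT) = 0.9417645336
N(-d1) = 0.2607559721
Delta = -exp(-qT) * N(-d1) = -1.0000000000 * 0.2607559721 = -0.260756


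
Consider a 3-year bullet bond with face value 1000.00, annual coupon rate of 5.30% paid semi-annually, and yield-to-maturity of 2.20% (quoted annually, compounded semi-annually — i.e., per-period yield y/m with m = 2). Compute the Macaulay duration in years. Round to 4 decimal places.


Answer: Macaulay duration = 2.8222 years

Derivation:
Coupon per period c = face * coupon_rate / m = 26.500000
Periods per year m = 2; per-period yield y/m = 0.011000
Number of cashflows N = 6
Cashflows (t years, CF_t, discount factor 1/(1+y/m)^(m*t), PV):
  t = 0.5000: CF_t = 26.500000, DF = 0.989120, PV = 26.211672
  t = 1.0000: CF_t = 26.500000, DF = 0.978358, PV = 25.926480
  t = 1.5000: CF_t = 26.500000, DF = 0.967713, PV = 25.644392
  t = 2.0000: CF_t = 26.500000, DF = 0.957184, PV = 25.365373
  t = 2.5000: CF_t = 26.500000, DF = 0.946769, PV = 25.089390
  t = 3.0000: CF_t = 1026.500000, DF = 0.936468, PV = 961.284678
Price P = sum_t PV_t = 1089.521985
Macaulay numerator sum_t t * PV_t:
  t * PV_t at t = 0.5000: 13.105836
  t * PV_t at t = 1.0000: 25.926480
  t * PV_t at t = 1.5000: 38.466588
  t * PV_t at t = 2.0000: 50.730746
  t * PV_t at t = 2.5000: 62.723474
  t * PV_t at t = 3.0000: 2883.854034
Macaulay duration D = (sum_t t * PV_t) / P = 3074.807158 / 1089.521985 = 2.822162


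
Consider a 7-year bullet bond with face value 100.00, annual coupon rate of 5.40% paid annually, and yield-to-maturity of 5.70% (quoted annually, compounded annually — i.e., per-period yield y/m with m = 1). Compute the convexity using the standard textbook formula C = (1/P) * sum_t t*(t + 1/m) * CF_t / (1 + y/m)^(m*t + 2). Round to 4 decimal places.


Coupon per period c = face * coupon_rate / m = 5.400000
Periods per year m = 1; per-period yield y/m = 0.057000
Number of cashflows N = 7
Cashflows (t years, CF_t, discount factor 1/(1+y/m)^(m*t), PV):
  t = 1.0000: CF_t = 5.400000, DF = 0.946074, PV = 5.108798
  t = 2.0000: CF_t = 5.400000, DF = 0.895056, PV = 4.833300
  t = 3.0000: CF_t = 5.400000, DF = 0.846789, PV = 4.572659
  t = 4.0000: CF_t = 5.400000, DF = 0.801125, PV = 4.326073
  t = 5.0000: CF_t = 5.400000, DF = 0.757923, PV = 4.092784
  t = 6.0000: CF_t = 5.400000, DF = 0.717051, PV = 3.872076
  t = 7.0000: CF_t = 105.400000, DF = 0.678383, PV = 71.501590
Price P = sum_t PV_t = 98.307280
Convexity numerator sum_t t*(t + 1/m) * CF_t / (1+y/m)^(m*t + 2):
  t = 1.0000: term = 9.145318
  t = 2.0000: term = 25.956436
  t = 3.0000: term = 49.113408
  t = 4.0000: term = 77.441513
  t = 5.0000: term = 109.898080
  t = 6.0000: term = 145.560370
  t = 7.0000: term = 3583.882414
Convexity = (1/P) * sum = 4000.997538 / 98.307280 = 40.698894

Answer: Convexity = 40.6989


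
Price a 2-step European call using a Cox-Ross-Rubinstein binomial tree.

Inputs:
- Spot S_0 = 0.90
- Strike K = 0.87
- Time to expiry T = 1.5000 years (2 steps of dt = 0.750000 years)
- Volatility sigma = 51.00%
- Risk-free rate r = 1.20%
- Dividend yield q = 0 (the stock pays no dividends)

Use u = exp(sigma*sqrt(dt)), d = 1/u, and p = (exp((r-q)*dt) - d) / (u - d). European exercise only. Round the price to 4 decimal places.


dt = T/N = 0.750000
u = exp(sigma*sqrt(dt)) = 1.555307; d = 1/u = 0.642960
p = (exp((r-q)*dt) - d) / (u - d) = 0.401252
Discount per step: exp(-r*dt) = 0.991040
Stock lattice S(k, i) with i counting down-moves:
  k=0: S(0,0) = 0.9000
  k=1: S(1,0) = 1.3998; S(1,1) = 0.5787
  k=2: S(2,0) = 2.1771; S(2,1) = 0.9000; S(2,2) = 0.3721
Terminal payoffs V(N, i) = max(S_T - K, 0):
  V(2,0) = 1.307082; V(2,1) = 0.030000; V(2,2) = 0.000000
Backward induction: V(k, i) = exp(-r*dt) * [p * V(k+1, i) + (1-p) * V(k+1, i+1)].
  V(1,0) = exp(-r*dt) * [p*1.307082 + (1-p)*0.030000] = 0.537571
  V(1,1) = exp(-r*dt) * [p*0.030000 + (1-p)*0.000000] = 0.011930
  V(0,0) = exp(-r*dt) * [p*0.537571 + (1-p)*0.011930] = 0.220848

Answer: Price = V(0,0) = 0.2208


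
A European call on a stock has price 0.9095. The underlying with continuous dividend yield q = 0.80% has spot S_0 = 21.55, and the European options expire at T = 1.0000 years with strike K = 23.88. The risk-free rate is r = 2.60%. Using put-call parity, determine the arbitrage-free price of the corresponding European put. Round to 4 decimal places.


Put-call parity: C - P = S_0 * exp(-qT) - K * exp(-rT).
S_0 * exp(-qT) = 21.5500 * 0.99203191 = 21.37828776
K * exp(-rT) = 23.8800 * 0.97433509 = 23.26712194
P = C - S*exp(-qT) + K*exp(-rT)
P = 0.9095 - 21.37828776 + 23.26712194 = 2.7983

Answer: Put price = 2.7983


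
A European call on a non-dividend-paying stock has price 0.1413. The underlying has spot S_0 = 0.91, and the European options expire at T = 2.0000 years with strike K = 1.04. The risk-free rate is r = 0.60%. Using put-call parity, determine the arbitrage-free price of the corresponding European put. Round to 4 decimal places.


Answer: Put price = 0.2589

Derivation:
Put-call parity: C - P = S_0 * exp(-qT) - K * exp(-rT).
S_0 * exp(-qT) = 0.9100 * 1.00000000 = 0.91000000
K * exp(-rT) = 1.0400 * 0.98807171 = 1.02759458
P = C - S*exp(-qT) + K*exp(-rT)
P = 0.1413 - 0.91000000 + 1.02759458 = 0.2589


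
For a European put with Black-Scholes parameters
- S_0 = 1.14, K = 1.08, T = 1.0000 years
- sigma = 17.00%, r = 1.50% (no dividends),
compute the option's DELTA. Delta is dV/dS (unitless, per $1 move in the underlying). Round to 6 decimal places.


Answer: Delta = -0.311615

Derivation:
d1 = 0.4912777722; d2 = 0.3212777722
phi(d1) = 0.3535906263; exp(-qT) = 1.0000000000; exp(-rT) = 0.9851119396
N(-d1) = 0.3116149994
Delta = -exp(-qT) * N(-d1) = -1.0000000000 * 0.3116149994 = -0.311615


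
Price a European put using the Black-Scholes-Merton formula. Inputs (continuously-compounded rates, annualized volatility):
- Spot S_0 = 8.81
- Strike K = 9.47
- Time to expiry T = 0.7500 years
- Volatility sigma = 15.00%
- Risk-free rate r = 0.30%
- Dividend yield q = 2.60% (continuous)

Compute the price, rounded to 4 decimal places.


Answer: Price = 0.9795

Derivation:
d1 = (ln(S/K) + (r - q + 0.5*sigma^2) * T) / (sigma * sqrt(T)) = -0.62395373
d2 = d1 - sigma * sqrt(T) = -0.75385754
exp(-rT) = 0.99775253; exp(-qT) = 0.98068890
P = K * exp(-rT) * N(-d2) - S_0 * exp(-qT) * N(-d1)
N(-d1) = 0.73367101; N(-d2) = 0.77453262
P = 9.4700 * 0.99775253 * 0.77453262 - 8.8100 * 0.98068890 * 0.73367101 = 0.9795


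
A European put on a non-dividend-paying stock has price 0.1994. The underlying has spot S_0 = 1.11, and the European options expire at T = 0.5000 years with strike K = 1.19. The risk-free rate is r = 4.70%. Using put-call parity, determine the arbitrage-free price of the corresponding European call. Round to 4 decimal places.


Put-call parity: C - P = S_0 * exp(-qT) - K * exp(-rT).
S_0 * exp(-qT) = 1.1100 * 1.00000000 = 1.11000000
K * exp(-rT) = 1.1900 * 0.97677397 = 1.16236103
C = P + S*exp(-qT) - K*exp(-rT)
C = 0.1994 + 1.11000000 - 1.16236103 = 0.1470

Answer: Call price = 0.1470


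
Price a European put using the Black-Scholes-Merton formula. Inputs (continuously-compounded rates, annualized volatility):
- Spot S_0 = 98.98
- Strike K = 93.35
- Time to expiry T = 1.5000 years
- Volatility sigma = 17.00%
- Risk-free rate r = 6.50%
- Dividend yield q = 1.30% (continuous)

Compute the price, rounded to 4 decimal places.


d1 = (ln(S/K) + (r - q + 0.5*sigma^2) * T) / (sigma * sqrt(T)) = 0.75999953
d2 = d1 - sigma * sqrt(T) = 0.55179290
exp(-rT) = 0.90710234; exp(-qT) = 0.98068890
P = K * exp(-rT) * N(-d2) - S_0 * exp(-qT) * N(-d1)
N(-d1) = 0.22362743; N(-d2) = 0.29054513
P = 93.3500 * 0.90710234 * 0.29054513 - 98.9800 * 0.98068890 * 0.22362743 = 2.8956

Answer: Price = 2.8956


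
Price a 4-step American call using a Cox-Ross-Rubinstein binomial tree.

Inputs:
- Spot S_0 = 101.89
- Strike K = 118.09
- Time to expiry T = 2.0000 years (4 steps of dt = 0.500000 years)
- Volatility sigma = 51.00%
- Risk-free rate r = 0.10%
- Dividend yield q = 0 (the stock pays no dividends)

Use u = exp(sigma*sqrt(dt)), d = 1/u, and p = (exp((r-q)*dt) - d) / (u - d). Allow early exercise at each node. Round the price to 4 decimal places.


dt = T/N = 0.500000
u = exp(sigma*sqrt(dt)) = 1.434225; d = 1/u = 0.697241
p = (exp((r-q)*dt) - d) / (u - d) = 0.411487
Discount per step: exp(-r*dt) = 0.999500
Stock lattice S(k, i) with i counting down-moves:
  k=0: S(0,0) = 101.8900
  k=1: S(1,0) = 146.1332; S(1,1) = 71.0419
  k=2: S(2,0) = 209.5878; S(2,1) = 101.8900; S(2,2) = 49.5333
  k=3: S(3,0) = 300.5960; S(3,1) = 146.1332; S(3,2) = 71.0419; S(3,3) = 34.5366
  k=4: S(4,0) = 431.1222; S(4,1) = 209.5878; S(4,2) = 101.8900; S(4,3) = 49.5333; S(4,4) = 24.0803
Terminal payoffs V(N, i) = max(S_T - K, 0):
  V(4,0) = 313.032225; V(4,1) = 91.497794; V(4,2) = 0.000000; V(4,3) = 0.000000; V(4,4) = 0.000000
Backward induction: V(k, i) = exp(-r*dt) * [p * V(k+1, i) + (1-p) * V(k+1, i+1)]; then take max(V_cont, immediate exercise) for American.
  V(3,0) = exp(-r*dt) * [p*313.032225 + (1-p)*91.497794] = 182.565032; exercise = 182.506001; V(3,0) = max -> 182.565032
  V(3,1) = exp(-r*dt) * [p*91.497794 + (1-p)*0.000000] = 37.631334; exercise = 28.043160; V(3,1) = max -> 37.631334
  V(3,2) = exp(-r*dt) * [p*0.000000 + (1-p)*0.000000] = 0.000000; exercise = 0.000000; V(3,2) = max -> 0.000000
  V(3,3) = exp(-r*dt) * [p*0.000000 + (1-p)*0.000000] = 0.000000; exercise = 0.000000; V(3,3) = max -> 0.000000
  V(2,0) = exp(-r*dt) * [p*182.565032 + (1-p)*37.631334] = 97.221047; exercise = 91.497794; V(2,0) = max -> 97.221047
  V(2,1) = exp(-r*dt) * [p*37.631334 + (1-p)*0.000000] = 15.477065; exercise = 0.000000; V(2,1) = max -> 15.477065
  V(2,2) = exp(-r*dt) * [p*0.000000 + (1-p)*0.000000] = 0.000000; exercise = 0.000000; V(2,2) = max -> 0.000000
  V(1,0) = exp(-r*dt) * [p*97.221047 + (1-p)*15.477065] = 49.089102; exercise = 28.043160; V(1,0) = max -> 49.089102
  V(1,1) = exp(-r*dt) * [p*15.477065 + (1-p)*0.000000] = 6.365428; exercise = 0.000000; V(1,1) = max -> 6.365428
  V(0,0) = exp(-r*dt) * [p*49.089102 + (1-p)*6.365428] = 23.933696; exercise = 0.000000; V(0,0) = max -> 23.933696

Answer: Price = V(0,0) = 23.9337


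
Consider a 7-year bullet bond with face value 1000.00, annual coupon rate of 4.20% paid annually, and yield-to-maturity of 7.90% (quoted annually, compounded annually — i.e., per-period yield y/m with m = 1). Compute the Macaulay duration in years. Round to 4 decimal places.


Coupon per period c = face * coupon_rate / m = 42.000000
Periods per year m = 1; per-period yield y/m = 0.079000
Number of cashflows N = 7
Cashflows (t years, CF_t, discount factor 1/(1+y/m)^(m*t), PV):
  t = 1.0000: CF_t = 42.000000, DF = 0.926784, PV = 38.924930
  t = 2.0000: CF_t = 42.000000, DF = 0.858929, PV = 36.075005
  t = 3.0000: CF_t = 42.000000, DF = 0.796041, PV = 33.433740
  t = 4.0000: CF_t = 42.000000, DF = 0.737758, PV = 30.985857
  t = 5.0000: CF_t = 42.000000, DF = 0.683743, PV = 28.717198
  t = 6.0000: CF_t = 42.000000, DF = 0.633682, PV = 26.614642
  t = 7.0000: CF_t = 1042.000000, DF = 0.587286, PV = 611.952349
Price P = sum_t PV_t = 806.703721
Macaulay numerator sum_t t * PV_t:
  t * PV_t at t = 1.0000: 38.924930
  t * PV_t at t = 2.0000: 72.150010
  t * PV_t at t = 3.0000: 100.301219
  t * PV_t at t = 4.0000: 123.943428
  t * PV_t at t = 5.0000: 143.585991
  t * PV_t at t = 6.0000: 159.687850
  t * PV_t at t = 7.0000: 4283.666443
Macaulay duration D = (sum_t t * PV_t) / P = 4922.259872 / 806.703721 = 6.101695

Answer: Macaulay duration = 6.1017 years


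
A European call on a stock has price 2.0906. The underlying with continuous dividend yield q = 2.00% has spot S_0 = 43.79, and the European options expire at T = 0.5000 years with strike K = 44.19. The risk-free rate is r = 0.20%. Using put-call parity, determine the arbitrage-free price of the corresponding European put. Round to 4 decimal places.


Answer: Put price = 2.8821

Derivation:
Put-call parity: C - P = S_0 * exp(-qT) - K * exp(-rT).
S_0 * exp(-qT) = 43.7900 * 0.99004983 = 43.35428222
K * exp(-rT) = 44.1900 * 0.99900050 = 44.14583209
P = C - S*exp(-qT) + K*exp(-rT)
P = 2.0906 - 43.35428222 + 44.14583209 = 2.8821


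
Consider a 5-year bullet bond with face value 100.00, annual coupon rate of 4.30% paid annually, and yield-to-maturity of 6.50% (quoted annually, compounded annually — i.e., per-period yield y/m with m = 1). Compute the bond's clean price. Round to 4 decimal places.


Coupon per period c = face * coupon_rate / m = 4.300000
Periods per year m = 1; per-period yield y/m = 0.065000
Number of cashflows N = 5
Cashflows (t years, CF_t, discount factor 1/(1+y/m)^(m*t), PV):
  t = 1.0000: CF_t = 4.300000, DF = 0.938967, PV = 4.037559
  t = 2.0000: CF_t = 4.300000, DF = 0.881659, PV = 3.791135
  t = 3.0000: CF_t = 4.300000, DF = 0.827849, PV = 3.559751
  t = 4.0000: CF_t = 4.300000, DF = 0.777323, PV = 3.342489
  t = 5.0000: CF_t = 104.300000, DF = 0.729881, PV = 76.126571
Price P = sum_t PV_t = 90.857505

Answer: Price = 90.8575


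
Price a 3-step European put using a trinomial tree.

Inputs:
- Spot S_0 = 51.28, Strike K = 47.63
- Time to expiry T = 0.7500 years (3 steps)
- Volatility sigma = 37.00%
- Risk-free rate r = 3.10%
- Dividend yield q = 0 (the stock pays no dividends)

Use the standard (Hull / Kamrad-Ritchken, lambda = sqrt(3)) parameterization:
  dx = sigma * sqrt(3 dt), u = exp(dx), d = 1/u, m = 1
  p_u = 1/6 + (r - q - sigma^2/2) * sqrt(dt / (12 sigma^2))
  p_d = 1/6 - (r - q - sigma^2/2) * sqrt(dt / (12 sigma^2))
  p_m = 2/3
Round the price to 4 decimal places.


dt = T/N = 0.250000; dx = sigma*sqrt(3*dt) = 0.320429
u = exp(dx) = 1.377719; d = 1/u = 0.725837
p_u = 0.152057, p_m = 0.666667, p_d = 0.181276
Discount per step: exp(-r*dt) = 0.992280
Stock lattice S(k, j) with j the centered position index:
  k=0: S(0,+0) = 51.2800
  k=1: S(1,-1) = 37.2209; S(1,+0) = 51.2800; S(1,+1) = 70.6494
  k=2: S(2,-2) = 27.0163; S(2,-1) = 37.2209; S(2,+0) = 51.2800; S(2,+1) = 70.6494; S(2,+2) = 97.3351
  k=3: S(3,-3) = 19.6095; S(3,-2) = 27.0163; S(3,-1) = 37.2209; S(3,+0) = 51.2800; S(3,+1) = 70.6494; S(3,+2) = 97.3351; S(3,+3) = 134.1004
Terminal payoffs V(N, j) = max(K - S_T, 0):
  V(3,-3) = 28.020530; V(3,-2) = 20.613656; V(3,-1) = 10.409063; V(3,+0) = 0.000000; V(3,+1) = 0.000000; V(3,+2) = 0.000000; V(3,+3) = 0.000000
Backward induction: V(k, j) = exp(-r*dt) * [p_u * V(k+1, j+1) + p_m * V(k+1, j) + p_d * V(k+1, j-1)]
  V(2,-2) = exp(-r*dt) * [p_u*10.409063 + p_m*20.613656 + p_d*28.020530] = 20.247136
  V(2,-1) = exp(-r*dt) * [p_u*0.000000 + p_m*10.409063 + p_d*20.613656] = 10.593716
  V(2,+0) = exp(-r*dt) * [p_u*0.000000 + p_m*0.000000 + p_d*10.409063] = 1.872346
  V(2,+1) = exp(-r*dt) * [p_u*0.000000 + p_m*0.000000 + p_d*0.000000] = 0.000000
  V(2,+2) = exp(-r*dt) * [p_u*0.000000 + p_m*0.000000 + p_d*0.000000] = 0.000000
  V(1,-1) = exp(-r*dt) * [p_u*1.872346 + p_m*10.593716 + p_d*20.247136] = 10.932445
  V(1,+0) = exp(-r*dt) * [p_u*0.000000 + p_m*1.872346 + p_d*10.593716] = 3.144155
  V(1,+1) = exp(-r*dt) * [p_u*0.000000 + p_m*0.000000 + p_d*1.872346] = 0.336791
  V(0,+0) = exp(-r*dt) * [p_u*0.336791 + p_m*3.144155 + p_d*10.932445] = 4.097227

Answer: Price = V(0,0) = 4.0972


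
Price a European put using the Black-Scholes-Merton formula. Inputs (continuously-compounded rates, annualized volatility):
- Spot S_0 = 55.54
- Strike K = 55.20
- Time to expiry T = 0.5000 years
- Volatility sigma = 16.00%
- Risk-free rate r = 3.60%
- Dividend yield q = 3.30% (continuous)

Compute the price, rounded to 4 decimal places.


Answer: Price = 2.2528

Derivation:
d1 = (ln(S/K) + (r - q + 0.5*sigma^2) * T) / (sigma * sqrt(T)) = 0.12410191
d2 = d1 - sigma * sqrt(T) = 0.01096483
exp(-rT) = 0.98216103; exp(-qT) = 0.98363538
P = K * exp(-rT) * N(-d2) - S_0 * exp(-qT) * N(-d1)
N(-d1) = 0.45061729; N(-d2) = 0.49562575
P = 55.2000 * 0.98216103 * 0.49562575 - 55.5400 * 0.98363538 * 0.45061729 = 2.2528


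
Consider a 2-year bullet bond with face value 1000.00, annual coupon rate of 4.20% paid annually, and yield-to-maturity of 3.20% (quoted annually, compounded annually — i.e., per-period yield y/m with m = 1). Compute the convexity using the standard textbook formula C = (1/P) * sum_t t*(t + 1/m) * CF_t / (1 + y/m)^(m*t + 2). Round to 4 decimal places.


Answer: Convexity = 5.4837

Derivation:
Coupon per period c = face * coupon_rate / m = 42.000000
Periods per year m = 1; per-period yield y/m = 0.032000
Number of cashflows N = 2
Cashflows (t years, CF_t, discount factor 1/(1+y/m)^(m*t), PV):
  t = 1.0000: CF_t = 42.000000, DF = 0.968992, PV = 40.697674
  t = 2.0000: CF_t = 1042.000000, DF = 0.938946, PV = 978.381708
Price P = sum_t PV_t = 1019.079382
Convexity numerator sum_t t*(t + 1/m) * CF_t / (1+y/m)^(m*t + 2):
  t = 1.0000: term = 76.425835
  t = 2.0000: term = 5511.885410
Convexity = (1/P) * sum = 5588.311245 / 1019.079382 = 5.483686


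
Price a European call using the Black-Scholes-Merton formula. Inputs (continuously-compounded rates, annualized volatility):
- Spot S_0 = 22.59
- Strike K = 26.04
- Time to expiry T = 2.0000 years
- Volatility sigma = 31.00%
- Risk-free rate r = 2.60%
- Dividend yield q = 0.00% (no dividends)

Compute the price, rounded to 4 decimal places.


d1 = (ln(S/K) + (r - q + 0.5*sigma^2) * T) / (sigma * sqrt(T)) = 0.01362552
d2 = d1 - sigma * sqrt(T) = -0.42478068
exp(-rT) = 0.94932887; exp(-qT) = 1.00000000
C = S_0 * exp(-qT) * N(d1) - K * exp(-rT) * N(d2)
N(d1) = 0.50543563; N(d2) = 0.33549828
C = 22.5900 * 1.00000000 * 0.50543563 - 26.0400 * 0.94932887 * 0.33549828 = 3.1241

Answer: Price = 3.1241


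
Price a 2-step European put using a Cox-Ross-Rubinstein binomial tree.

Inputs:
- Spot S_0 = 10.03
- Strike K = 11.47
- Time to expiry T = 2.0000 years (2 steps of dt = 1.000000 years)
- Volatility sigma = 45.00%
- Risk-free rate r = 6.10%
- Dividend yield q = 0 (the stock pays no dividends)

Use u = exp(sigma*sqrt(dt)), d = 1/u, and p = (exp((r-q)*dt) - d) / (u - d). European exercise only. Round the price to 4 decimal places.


dt = T/N = 1.000000
u = exp(sigma*sqrt(dt)) = 1.568312; d = 1/u = 0.637628
p = (exp((r-q)*dt) - d) / (u - d) = 0.456944
Discount per step: exp(-r*dt) = 0.940823
Stock lattice S(k, i) with i counting down-moves:
  k=0: S(0,0) = 10.0300
  k=1: S(1,0) = 15.7302; S(1,1) = 6.3954
  k=2: S(2,0) = 24.6698; S(2,1) = 10.0300; S(2,2) = 4.0779
Terminal payoffs V(N, i) = max(K - S_T, 0):
  V(2,0) = 0.000000; V(2,1) = 1.440000; V(2,2) = 7.392106
Backward induction: V(k, i) = exp(-r*dt) * [p * V(k+1, i) + (1-p) * V(k+1, i+1)].
  V(1,0) = exp(-r*dt) * [p*0.000000 + (1-p)*1.440000] = 0.735724
  V(1,1) = exp(-r*dt) * [p*1.440000 + (1-p)*7.392106] = 4.395832
  V(0,0) = exp(-r*dt) * [p*0.735724 + (1-p)*4.395832] = 2.562207

Answer: Price = V(0,0) = 2.5622


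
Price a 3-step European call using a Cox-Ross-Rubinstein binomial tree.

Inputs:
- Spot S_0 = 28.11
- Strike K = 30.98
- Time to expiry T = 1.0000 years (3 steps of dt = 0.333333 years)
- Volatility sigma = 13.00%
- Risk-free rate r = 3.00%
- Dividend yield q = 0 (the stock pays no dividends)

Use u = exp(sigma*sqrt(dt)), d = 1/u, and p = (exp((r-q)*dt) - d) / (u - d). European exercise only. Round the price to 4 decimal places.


Answer: Price = V(0,0) = 0.6758

Derivation:
dt = T/N = 0.333333
u = exp(sigma*sqrt(dt)) = 1.077944; d = 1/u = 0.927692
p = (exp((r-q)*dt) - d) / (u - d) = 0.548134
Discount per step: exp(-r*dt) = 0.990050
Stock lattice S(k, i) with i counting down-moves:
  k=0: S(0,0) = 28.1100
  k=1: S(1,0) = 30.3010; S(1,1) = 26.0774
  k=2: S(2,0) = 32.6628; S(2,1) = 28.1100; S(2,2) = 24.1918
  k=3: S(3,0) = 35.2087; S(3,1) = 30.3010; S(3,2) = 26.0774; S(3,3) = 22.4426
Terminal payoffs V(N, i) = max(S_T - K, 0):
  V(3,0) = 4.228657; V(3,1) = 0.000000; V(3,2) = 0.000000; V(3,3) = 0.000000
Backward induction: V(k, i) = exp(-r*dt) * [p * V(k+1, i) + (1-p) * V(k+1, i+1)].
  V(2,0) = exp(-r*dt) * [p*4.228657 + (1-p)*0.000000] = 2.294806
  V(2,1) = exp(-r*dt) * [p*0.000000 + (1-p)*0.000000] = 0.000000
  V(2,2) = exp(-r*dt) * [p*0.000000 + (1-p)*0.000000] = 0.000000
  V(1,0) = exp(-r*dt) * [p*2.294806 + (1-p)*0.000000] = 1.245344
  V(1,1) = exp(-r*dt) * [p*0.000000 + (1-p)*0.000000] = 0.000000
  V(0,0) = exp(-r*dt) * [p*1.245344 + (1-p)*0.000000] = 0.675823


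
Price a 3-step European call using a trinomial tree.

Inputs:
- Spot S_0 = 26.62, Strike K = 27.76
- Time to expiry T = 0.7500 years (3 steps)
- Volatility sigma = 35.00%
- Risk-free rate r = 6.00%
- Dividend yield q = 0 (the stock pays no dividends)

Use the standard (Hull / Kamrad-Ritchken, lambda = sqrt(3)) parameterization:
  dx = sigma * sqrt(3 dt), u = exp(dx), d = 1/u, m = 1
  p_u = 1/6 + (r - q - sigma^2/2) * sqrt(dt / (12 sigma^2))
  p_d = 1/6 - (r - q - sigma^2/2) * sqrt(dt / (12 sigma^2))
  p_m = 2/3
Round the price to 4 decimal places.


dt = T/N = 0.250000; dx = sigma*sqrt(3*dt) = 0.303109
u = exp(dx) = 1.354062; d = 1/u = 0.738519
p_u = 0.166151, p_m = 0.666667, p_d = 0.167182
Discount per step: exp(-r*dt) = 0.985112
Stock lattice S(k, j) with j the centered position index:
  k=0: S(0,+0) = 26.6200
  k=1: S(1,-1) = 19.6594; S(1,+0) = 26.6200; S(1,+1) = 36.0451
  k=2: S(2,-2) = 14.5188; S(2,-1) = 19.6594; S(2,+0) = 26.6200; S(2,+1) = 36.0451; S(2,+2) = 48.8073
  k=3: S(3,-3) = 10.7224; S(3,-2) = 14.5188; S(3,-1) = 19.6594; S(3,+0) = 26.6200; S(3,+1) = 36.0451; S(3,+2) = 48.8073; S(3,+3) = 66.0882
Terminal payoffs V(N, j) = max(S_T - K, 0):
  V(3,-3) = 0.000000; V(3,-2) = 0.000000; V(3,-1) = 0.000000; V(3,+0) = 0.000000; V(3,+1) = 8.285128; V(3,+2) = 21.047334; V(3,+3) = 38.328152
Backward induction: V(k, j) = exp(-r*dt) * [p_u * V(k+1, j+1) + p_m * V(k+1, j) + p_d * V(k+1, j-1)]
  V(2,-2) = exp(-r*dt) * [p_u*0.000000 + p_m*0.000000 + p_d*0.000000] = 0.000000
  V(2,-1) = exp(-r*dt) * [p_u*0.000000 + p_m*0.000000 + p_d*0.000000] = 0.000000
  V(2,+0) = exp(-r*dt) * [p_u*8.285128 + p_m*0.000000 + p_d*0.000000] = 1.356089
  V(2,+1) = exp(-r*dt) * [p_u*21.047334 + p_m*8.285128 + p_d*0.000000] = 8.886161
  V(2,+2) = exp(-r*dt) * [p_u*38.328152 + p_m*21.047334 + p_d*8.285128] = 21.460614
  V(1,-1) = exp(-r*dt) * [p_u*1.356089 + p_m*0.000000 + p_d*0.000000] = 0.221961
  V(1,+0) = exp(-r*dt) * [p_u*8.886161 + p_m*1.356089 + p_d*0.000000] = 2.345064
  V(1,+1) = exp(-r*dt) * [p_u*21.460614 + p_m*8.886161 + p_d*1.356089] = 9.571867
  V(0,+0) = exp(-r*dt) * [p_u*9.571867 + p_m*2.345064 + p_d*0.221961] = 3.143355

Answer: Price = V(0,0) = 3.1434


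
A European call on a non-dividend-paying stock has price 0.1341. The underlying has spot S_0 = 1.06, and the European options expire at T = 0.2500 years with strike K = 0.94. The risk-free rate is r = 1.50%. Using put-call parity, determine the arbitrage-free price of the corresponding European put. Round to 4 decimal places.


Put-call parity: C - P = S_0 * exp(-qT) - K * exp(-rT).
S_0 * exp(-qT) = 1.0600 * 1.00000000 = 1.06000000
K * exp(-rT) = 0.9400 * 0.99625702 = 0.93648160
P = C - S*exp(-qT) + K*exp(-rT)
P = 0.1341 - 1.06000000 + 0.93648160 = 0.0106

Answer: Put price = 0.0106


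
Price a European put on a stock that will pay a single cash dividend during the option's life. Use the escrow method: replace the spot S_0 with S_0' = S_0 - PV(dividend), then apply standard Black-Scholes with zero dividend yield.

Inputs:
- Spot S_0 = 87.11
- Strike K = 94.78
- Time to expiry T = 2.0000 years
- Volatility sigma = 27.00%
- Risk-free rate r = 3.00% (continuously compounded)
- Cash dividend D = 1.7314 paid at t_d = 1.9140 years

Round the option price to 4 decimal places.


PV(D) = D * exp(-r * t_d) = 1.7314 * 0.94419742 = 1.63478342
S_0' = S_0 - PV(D) = 87.1100 - 1.63478342 = 85.47521658
d1 = (ln(S_0'/K) + (r + sigma^2/2)*T) / (sigma*sqrt(T)) = 0.07743619
d2 = d1 - sigma*sqrt(T) = -0.30440147
exp(-rT) = 0.94176453
N(-d1) = 0.46913828; N(-d2) = 0.61958898
P = K * exp(-rT) * N(-d2) - S_0' * N(-d1) = 94.7800 * 0.94176453 * 0.61958898 - 85.47521658 * 0.46913828 = 15.2051

Answer: Price = 15.2051


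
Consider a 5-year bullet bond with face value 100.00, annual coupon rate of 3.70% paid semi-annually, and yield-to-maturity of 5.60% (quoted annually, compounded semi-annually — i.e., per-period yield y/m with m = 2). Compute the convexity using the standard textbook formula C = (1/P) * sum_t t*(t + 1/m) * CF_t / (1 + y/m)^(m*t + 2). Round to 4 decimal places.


Answer: Convexity = 23.1998

Derivation:
Coupon per period c = face * coupon_rate / m = 1.850000
Periods per year m = 2; per-period yield y/m = 0.028000
Number of cashflows N = 10
Cashflows (t years, CF_t, discount factor 1/(1+y/m)^(m*t), PV):
  t = 0.5000: CF_t = 1.850000, DF = 0.972763, PV = 1.799611
  t = 1.0000: CF_t = 1.850000, DF = 0.946267, PV = 1.750594
  t = 1.5000: CF_t = 1.850000, DF = 0.920493, PV = 1.702913
  t = 2.0000: CF_t = 1.850000, DF = 0.895422, PV = 1.656530
  t = 2.5000: CF_t = 1.850000, DF = 0.871033, PV = 1.611410
  t = 3.0000: CF_t = 1.850000, DF = 0.847308, PV = 1.567520
  t = 3.5000: CF_t = 1.850000, DF = 0.824230, PV = 1.524825
  t = 4.0000: CF_t = 1.850000, DF = 0.801780, PV = 1.483293
  t = 4.5000: CF_t = 1.850000, DF = 0.779941, PV = 1.442892
  t = 5.0000: CF_t = 101.850000, DF = 0.758698, PV = 77.273376
Price P = sum_t PV_t = 91.812963
Convexity numerator sum_t t*(t + 1/m) * CF_t / (1+y/m)^(m*t + 2):
  t = 0.5000: term = 0.851456
  t = 1.0000: term = 2.484795
  t = 1.5000: term = 4.834231
  t = 2.0000: term = 7.837599
  t = 2.5000: term = 11.436185
  t = 3.0000: term = 15.574572
  t = 3.5000: term = 20.200482
  t = 4.0000: term = 25.264638
  t = 4.5000: term = 30.720621
  t = 5.0000: term = 2010.834608
Convexity = (1/P) * sum = 2130.039188 / 91.812963 = 23.199765
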